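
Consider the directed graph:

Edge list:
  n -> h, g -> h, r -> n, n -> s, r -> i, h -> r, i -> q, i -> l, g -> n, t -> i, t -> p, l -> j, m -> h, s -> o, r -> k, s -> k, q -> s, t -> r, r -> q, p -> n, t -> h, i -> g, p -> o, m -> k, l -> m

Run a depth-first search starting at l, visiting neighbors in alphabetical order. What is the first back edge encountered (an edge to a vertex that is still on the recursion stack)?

DFS from l (visiting neighbors in alphabetical order); mark gray on enter, black on exit:
l gray
  j gray
  j black
  m gray
    h gray
      r gray
        i gray
          g gray
            g→h: h is gray → back edge
First back edge: g → h.

g→h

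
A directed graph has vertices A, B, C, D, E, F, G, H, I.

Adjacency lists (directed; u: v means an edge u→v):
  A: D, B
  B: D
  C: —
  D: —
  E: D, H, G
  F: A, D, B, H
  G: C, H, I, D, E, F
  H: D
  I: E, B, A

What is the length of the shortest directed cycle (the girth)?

2

For each vertex v, BFS finds the shortest path from v back to v.
The shortest such closed walk is E → G → E, length 2.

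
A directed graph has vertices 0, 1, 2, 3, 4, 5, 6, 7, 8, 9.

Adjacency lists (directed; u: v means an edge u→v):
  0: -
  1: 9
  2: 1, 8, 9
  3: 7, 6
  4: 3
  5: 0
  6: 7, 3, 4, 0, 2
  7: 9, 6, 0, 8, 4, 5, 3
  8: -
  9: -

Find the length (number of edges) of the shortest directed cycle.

2

For each vertex v, BFS finds the shortest path from v back to v.
The shortest such closed walk is 6 → 7 → 6, length 2.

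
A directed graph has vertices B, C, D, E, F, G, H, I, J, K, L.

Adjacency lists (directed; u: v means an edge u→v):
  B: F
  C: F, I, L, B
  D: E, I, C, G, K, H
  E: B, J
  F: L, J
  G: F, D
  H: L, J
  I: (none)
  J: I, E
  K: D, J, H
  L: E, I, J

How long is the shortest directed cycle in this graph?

2

For each vertex v, BFS finds the shortest path from v back to v.
The shortest such closed walk is D → K → D, length 2.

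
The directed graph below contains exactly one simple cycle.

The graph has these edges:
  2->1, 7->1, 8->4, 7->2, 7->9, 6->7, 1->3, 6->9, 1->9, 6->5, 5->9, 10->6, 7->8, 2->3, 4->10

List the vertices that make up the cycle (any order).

4, 6, 7, 8, 10

DFS with gray/black marking from 6:
6 gray
  5 gray
    9 gray
    9 black
  5 black
  7 gray
    1 gray
      3 gray
      3 black
      1→9: 9 black — skip
    1 black
    7→9: 9 black — skip
    8 gray
      4 gray
        10 gray
          10→6: 6 is gray → back edge
Back edge closes the cycle 6 → 7 → 8 → 4 → 10 → 6; its vertices are {4, 6, 7, 8, 10}.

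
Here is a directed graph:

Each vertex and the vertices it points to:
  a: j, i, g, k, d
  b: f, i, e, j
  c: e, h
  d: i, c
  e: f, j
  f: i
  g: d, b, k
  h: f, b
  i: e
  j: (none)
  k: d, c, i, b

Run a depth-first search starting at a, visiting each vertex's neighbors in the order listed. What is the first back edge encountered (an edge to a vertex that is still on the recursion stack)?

f->i

DFS from a (visiting each vertex's neighbors in the order listed); mark gray on enter, black on exit:
a gray
  j gray
  j black
  i gray
    e gray
      f gray
        f→i: i is gray → back edge
First back edge: f → i.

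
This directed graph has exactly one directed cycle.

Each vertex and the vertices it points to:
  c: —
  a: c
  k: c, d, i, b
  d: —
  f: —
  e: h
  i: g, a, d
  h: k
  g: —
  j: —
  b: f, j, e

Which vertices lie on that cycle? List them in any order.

b, e, h, k

DFS with gray/black marking from k:
k gray
  c gray
  c black
  d gray
  d black
  i gray
    g gray
    g black
    a gray
      a→c: c black — skip
    a black
    i→d: d black — skip
  i black
  b gray
    f gray
    f black
    j gray
    j black
    e gray
      h gray
        h→k: k is gray → back edge
Back edge closes the cycle k → b → e → h → k; its vertices are {b, e, h, k}.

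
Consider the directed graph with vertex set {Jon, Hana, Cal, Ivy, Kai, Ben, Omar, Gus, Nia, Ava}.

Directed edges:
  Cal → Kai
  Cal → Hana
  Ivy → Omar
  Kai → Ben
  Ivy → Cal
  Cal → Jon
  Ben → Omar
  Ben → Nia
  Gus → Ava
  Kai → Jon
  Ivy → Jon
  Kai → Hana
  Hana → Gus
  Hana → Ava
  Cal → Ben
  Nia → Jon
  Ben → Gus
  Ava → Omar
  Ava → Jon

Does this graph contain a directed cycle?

DFS with white/gray/black marking, starting from Ava:
Ava gray
  Jon gray
  Jon black
  Omar gray
  Omar black
Ava black
Hana gray
  Hana→Ava: Ava black — skip
  Gus gray
    Gus→Ava: Ava black — skip
  Gus black
Hana black
Cal gray
  Kai gray
    Ben gray
      Ben→Omar: Omar black — skip
      Ben→Gus: Gus black — skip
      Nia gray
        Nia→Jon: Jon black — skip
      Nia black
    Ben black
    Kai→Jon: Jon black — skip
    Kai→Hana: Hana black — skip
  Kai black
  Cal→Jon: Jon black — skip
  Cal→Hana: Hana black — skip
  Cal→Ben: Ben black — skip
Cal black
Ivy gray
  Ivy→Cal: Cal black — skip
  Ivy→Omar: Omar black — skip
  Ivy→Jon: Jon black — skip
Ivy black
Every edge goes to a white or black vertex — no back edge, so the graph is acyclic.

No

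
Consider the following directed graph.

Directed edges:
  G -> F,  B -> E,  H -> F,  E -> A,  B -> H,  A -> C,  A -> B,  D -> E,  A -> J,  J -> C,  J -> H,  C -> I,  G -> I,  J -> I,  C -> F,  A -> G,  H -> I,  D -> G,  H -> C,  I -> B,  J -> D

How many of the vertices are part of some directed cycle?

9

A vertex is on a directed cycle iff it belongs to a strongly connected component of size ≥ 2 (or has a self-loop).
The vertices on cycles are {A, B, C, D, E, G, H, I, J} — 9 in total.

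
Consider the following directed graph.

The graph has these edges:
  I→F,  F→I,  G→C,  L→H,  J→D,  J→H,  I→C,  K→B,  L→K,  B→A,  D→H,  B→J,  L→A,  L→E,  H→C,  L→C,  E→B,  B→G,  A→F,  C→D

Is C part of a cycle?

C is on a cycle iff C can reach itself via ≥1 edge.
C → D → H → C — yes.

Yes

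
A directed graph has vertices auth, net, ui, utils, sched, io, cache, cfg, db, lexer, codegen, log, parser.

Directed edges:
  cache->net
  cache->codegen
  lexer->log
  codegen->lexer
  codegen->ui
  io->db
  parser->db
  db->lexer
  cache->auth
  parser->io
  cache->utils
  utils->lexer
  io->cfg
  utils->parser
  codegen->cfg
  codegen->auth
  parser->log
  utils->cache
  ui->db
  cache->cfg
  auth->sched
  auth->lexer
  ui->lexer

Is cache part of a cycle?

Yes

cache is on a cycle iff cache can reach itself via ≥1 edge.
cache → utils → cache — yes.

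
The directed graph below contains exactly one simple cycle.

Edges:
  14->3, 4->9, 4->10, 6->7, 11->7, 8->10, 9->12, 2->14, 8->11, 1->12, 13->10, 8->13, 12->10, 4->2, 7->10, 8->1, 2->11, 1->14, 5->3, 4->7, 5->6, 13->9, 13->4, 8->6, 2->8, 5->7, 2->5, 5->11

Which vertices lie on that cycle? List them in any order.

DFS with gray/black marking from 2:
2 gray
  14 gray
    3 gray
    3 black
  14 black
  8 gray
    1 gray
      1→14: 14 black — skip
      12 gray
        10 gray
        10 black
      12 black
    1 black
    6 gray
      7 gray
        7→10: 10 black — skip
      7 black
    6 black
    13 gray
      9 gray
        9→12: 12 black — skip
      9 black
      4 gray
        4→7: 7 black — skip
        4→9: 9 black — skip
        4→2: 2 is gray → back edge
Back edge closes the cycle 2 → 8 → 13 → 4 → 2; its vertices are {2, 4, 8, 13}.

2, 4, 8, 13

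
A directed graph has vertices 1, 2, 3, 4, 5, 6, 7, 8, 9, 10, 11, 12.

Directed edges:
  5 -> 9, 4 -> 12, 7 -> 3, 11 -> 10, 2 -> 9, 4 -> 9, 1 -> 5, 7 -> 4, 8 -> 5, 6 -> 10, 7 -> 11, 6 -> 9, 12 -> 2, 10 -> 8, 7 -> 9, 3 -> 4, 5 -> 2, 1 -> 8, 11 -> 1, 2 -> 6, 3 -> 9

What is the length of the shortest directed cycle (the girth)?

5

For each vertex v, BFS finds the shortest path from v back to v.
The shortest such closed walk is 10 → 8 → 5 → 2 → 6 → 10, length 5.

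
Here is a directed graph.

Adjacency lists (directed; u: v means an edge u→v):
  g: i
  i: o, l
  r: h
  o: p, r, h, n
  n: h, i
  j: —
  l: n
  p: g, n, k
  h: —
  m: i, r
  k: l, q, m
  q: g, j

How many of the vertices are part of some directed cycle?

A vertex is on a directed cycle iff it belongs to a strongly connected component of size ≥ 2 (or has a self-loop).
The vertices on cycles are {g, i, k, l, m, n, o, p, q} — 9 in total.

9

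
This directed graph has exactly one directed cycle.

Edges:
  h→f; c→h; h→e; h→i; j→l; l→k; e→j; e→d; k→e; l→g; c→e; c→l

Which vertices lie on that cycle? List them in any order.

e, j, k, l

DFS with gray/black marking from l:
l gray
  k gray
    e gray
      d gray
      d black
      j gray
        j→l: l is gray → back edge
Back edge closes the cycle l → k → e → j → l; its vertices are {e, j, k, l}.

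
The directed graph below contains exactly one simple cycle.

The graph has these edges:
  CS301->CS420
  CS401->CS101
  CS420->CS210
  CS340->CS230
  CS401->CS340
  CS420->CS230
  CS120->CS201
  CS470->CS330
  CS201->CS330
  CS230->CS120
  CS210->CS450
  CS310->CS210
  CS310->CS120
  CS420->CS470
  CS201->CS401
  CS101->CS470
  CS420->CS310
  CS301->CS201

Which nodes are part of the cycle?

CS120, CS201, CS230, CS340, CS401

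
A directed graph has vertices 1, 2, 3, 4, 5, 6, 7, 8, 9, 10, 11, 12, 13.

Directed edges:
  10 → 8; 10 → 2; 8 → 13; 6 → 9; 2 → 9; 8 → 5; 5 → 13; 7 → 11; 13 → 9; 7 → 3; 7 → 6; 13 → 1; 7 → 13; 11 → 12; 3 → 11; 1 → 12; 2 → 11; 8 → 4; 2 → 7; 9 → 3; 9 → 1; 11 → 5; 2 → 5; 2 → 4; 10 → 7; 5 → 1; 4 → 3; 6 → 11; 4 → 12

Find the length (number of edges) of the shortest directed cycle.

5

For each vertex v, BFS finds the shortest path from v back to v.
The shortest such closed walk is 5 → 13 → 9 → 3 → 11 → 5, length 5.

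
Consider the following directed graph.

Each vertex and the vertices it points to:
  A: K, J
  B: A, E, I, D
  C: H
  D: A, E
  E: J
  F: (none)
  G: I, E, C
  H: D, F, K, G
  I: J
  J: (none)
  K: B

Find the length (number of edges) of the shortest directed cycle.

3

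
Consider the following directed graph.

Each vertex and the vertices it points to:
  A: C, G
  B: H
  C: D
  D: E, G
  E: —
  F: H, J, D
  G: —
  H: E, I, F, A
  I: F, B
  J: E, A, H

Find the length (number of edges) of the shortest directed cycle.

For each vertex v, BFS finds the shortest path from v back to v.
The shortest such closed walk is H → F → H, length 2.

2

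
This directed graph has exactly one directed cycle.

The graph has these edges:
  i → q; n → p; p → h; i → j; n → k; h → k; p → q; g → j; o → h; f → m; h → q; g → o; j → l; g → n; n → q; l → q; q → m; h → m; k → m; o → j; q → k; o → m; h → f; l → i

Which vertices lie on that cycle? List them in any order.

DFS with gray/black marking from j:
j gray
  l gray
    q gray
      m gray
      m black
      k gray
        k→m: m black — skip
      k black
    q black
    i gray
      i→j: j is gray → back edge
Back edge closes the cycle j → l → i → j; its vertices are {i, j, l}.

i, j, l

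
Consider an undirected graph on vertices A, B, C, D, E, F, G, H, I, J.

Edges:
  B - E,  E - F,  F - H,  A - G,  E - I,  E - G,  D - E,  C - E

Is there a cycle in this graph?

No

DFS, tracking each vertex's parent; an edge to a visited non-parent vertex closes a cycle.
Start from I:
visit I (parent –)
  visit E (parent I)
    E–I: parent, skip
    visit G (parent E)
      visit A (parent G)
        A–G: parent, skip
      G–E: parent, skip
    visit F (parent E)
      visit H (parent F)
        H–F: parent, skip
      F–E: parent, skip
    visit D (parent E)
      D–E: parent, skip
    visit C (parent E)
      C–E: parent, skip
    visit B (parent E)
      B–E: parent, skip
visit J (parent –)
No non-parent visited neighbor found — the graph is a forest.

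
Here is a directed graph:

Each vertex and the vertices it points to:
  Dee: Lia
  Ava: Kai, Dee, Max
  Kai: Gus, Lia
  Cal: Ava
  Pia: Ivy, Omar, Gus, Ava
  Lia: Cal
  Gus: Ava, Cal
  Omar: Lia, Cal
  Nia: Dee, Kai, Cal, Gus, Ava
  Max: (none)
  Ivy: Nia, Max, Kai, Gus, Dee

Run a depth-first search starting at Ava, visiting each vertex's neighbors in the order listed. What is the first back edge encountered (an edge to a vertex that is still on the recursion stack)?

Gus→Ava

DFS from Ava (visiting each vertex's neighbors in the order listed); mark gray on enter, black on exit:
Ava gray
  Kai gray
    Gus gray
      Gus→Ava: Ava is gray → back edge
First back edge: Gus → Ava.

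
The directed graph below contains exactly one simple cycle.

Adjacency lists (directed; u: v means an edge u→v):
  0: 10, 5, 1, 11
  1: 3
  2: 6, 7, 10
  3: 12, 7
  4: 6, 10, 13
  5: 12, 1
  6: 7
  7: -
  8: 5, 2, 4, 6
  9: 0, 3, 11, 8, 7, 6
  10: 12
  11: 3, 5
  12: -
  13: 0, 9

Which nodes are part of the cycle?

4, 8, 9, 13

DFS with gray/black marking from 13:
13 gray
  0 gray
    10 gray
      12 gray
      12 black
    10 black
    5 gray
      5→12: 12 black — skip
      1 gray
        3 gray
          3→12: 12 black — skip
          7 gray
          7 black
        3 black
      1 black
    5 black
    0→1: 1 black — skip
    11 gray
      11→3: 3 black — skip
      11→5: 5 black — skip
    11 black
  0 black
  9 gray
    9→0: 0 black — skip
    9→3: 3 black — skip
    9→11: 11 black — skip
    8 gray
      8→5: 5 black — skip
      2 gray
        6 gray
          6→7: 7 black — skip
        6 black
        2→7: 7 black — skip
        2→10: 10 black — skip
      2 black
      4 gray
        4→6: 6 black — skip
        4→10: 10 black — skip
        4→13: 13 is gray → back edge
Back edge closes the cycle 13 → 9 → 8 → 4 → 13; its vertices are {4, 8, 9, 13}.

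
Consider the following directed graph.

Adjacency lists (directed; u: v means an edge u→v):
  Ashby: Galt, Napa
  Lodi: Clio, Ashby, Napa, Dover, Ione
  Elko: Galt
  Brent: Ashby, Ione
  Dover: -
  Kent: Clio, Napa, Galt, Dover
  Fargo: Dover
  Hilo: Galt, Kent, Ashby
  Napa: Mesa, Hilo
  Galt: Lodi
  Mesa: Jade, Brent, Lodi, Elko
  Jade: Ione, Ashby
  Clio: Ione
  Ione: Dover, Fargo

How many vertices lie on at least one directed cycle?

10

A vertex is on a directed cycle iff it belongs to a strongly connected component of size ≥ 2 (or has a self-loop).
The vertices on cycles are {Elko, Galt, Hilo, Jade, Kent, Lodi, Mesa, Napa, Ashby, Brent} — 10 in total.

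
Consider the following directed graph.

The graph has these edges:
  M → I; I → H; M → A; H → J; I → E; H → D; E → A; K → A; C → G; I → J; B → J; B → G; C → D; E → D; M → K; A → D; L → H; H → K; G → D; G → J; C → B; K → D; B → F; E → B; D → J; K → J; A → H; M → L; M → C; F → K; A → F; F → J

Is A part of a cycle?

A is on a cycle iff A can reach itself via ≥1 edge.
A → F → K → A — yes.

Yes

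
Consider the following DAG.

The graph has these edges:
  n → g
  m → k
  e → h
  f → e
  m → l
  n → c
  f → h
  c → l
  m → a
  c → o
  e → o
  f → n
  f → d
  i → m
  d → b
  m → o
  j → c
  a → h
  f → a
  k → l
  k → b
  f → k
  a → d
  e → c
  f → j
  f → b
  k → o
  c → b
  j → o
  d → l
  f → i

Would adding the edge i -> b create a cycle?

No

Adding i→b creates a cycle iff b can already reach i.
Explore from b: no path reaches i. The graph stays acyclic.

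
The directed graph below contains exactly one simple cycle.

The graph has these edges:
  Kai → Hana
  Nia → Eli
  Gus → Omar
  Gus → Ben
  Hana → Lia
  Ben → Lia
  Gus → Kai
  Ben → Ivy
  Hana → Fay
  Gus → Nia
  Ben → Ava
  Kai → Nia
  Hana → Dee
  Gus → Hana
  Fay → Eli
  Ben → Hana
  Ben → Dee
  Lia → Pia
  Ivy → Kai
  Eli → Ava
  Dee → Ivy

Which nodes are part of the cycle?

Dee, Ivy, Kai, Hana

DFS with gray/black marking from Kai:
Kai gray
  Nia gray
    Eli gray
      Ava gray
      Ava black
    Eli black
  Nia black
  Hana gray
    Fay gray
      Fay→Eli: Eli black — skip
    Fay black
    Dee gray
      Ivy gray
        Ivy→Kai: Kai is gray → back edge
Back edge closes the cycle Kai → Hana → Dee → Ivy → Kai; its vertices are {Dee, Ivy, Kai, Hana}.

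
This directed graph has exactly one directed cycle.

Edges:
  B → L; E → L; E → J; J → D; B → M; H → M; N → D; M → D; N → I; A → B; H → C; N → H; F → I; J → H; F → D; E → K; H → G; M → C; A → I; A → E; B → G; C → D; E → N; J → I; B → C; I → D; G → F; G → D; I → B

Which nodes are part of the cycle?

DFS with gray/black marking from B:
B gray
  G gray
    F gray
      I gray
        I→B: B is gray → back edge
Back edge closes the cycle B → G → F → I → B; its vertices are {B, F, G, I}.

B, F, G, I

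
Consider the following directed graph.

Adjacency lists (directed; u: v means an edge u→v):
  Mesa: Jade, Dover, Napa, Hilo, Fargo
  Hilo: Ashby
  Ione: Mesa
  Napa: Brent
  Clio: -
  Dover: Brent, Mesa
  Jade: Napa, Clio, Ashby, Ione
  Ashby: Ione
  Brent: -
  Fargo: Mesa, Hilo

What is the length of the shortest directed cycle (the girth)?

2

For each vertex v, BFS finds the shortest path from v back to v.
The shortest such closed walk is Fargo → Mesa → Fargo, length 2.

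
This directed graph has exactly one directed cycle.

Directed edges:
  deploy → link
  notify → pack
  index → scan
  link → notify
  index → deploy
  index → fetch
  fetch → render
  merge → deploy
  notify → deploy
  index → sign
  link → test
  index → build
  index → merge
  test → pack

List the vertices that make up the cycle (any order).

DFS with gray/black marking from deploy:
deploy gray
  link gray
    test gray
      pack gray
      pack black
    test black
    notify gray
      notify→deploy: deploy is gray → back edge
Back edge closes the cycle deploy → link → notify → deploy; its vertices are {link, deploy, notify}.

link, deploy, notify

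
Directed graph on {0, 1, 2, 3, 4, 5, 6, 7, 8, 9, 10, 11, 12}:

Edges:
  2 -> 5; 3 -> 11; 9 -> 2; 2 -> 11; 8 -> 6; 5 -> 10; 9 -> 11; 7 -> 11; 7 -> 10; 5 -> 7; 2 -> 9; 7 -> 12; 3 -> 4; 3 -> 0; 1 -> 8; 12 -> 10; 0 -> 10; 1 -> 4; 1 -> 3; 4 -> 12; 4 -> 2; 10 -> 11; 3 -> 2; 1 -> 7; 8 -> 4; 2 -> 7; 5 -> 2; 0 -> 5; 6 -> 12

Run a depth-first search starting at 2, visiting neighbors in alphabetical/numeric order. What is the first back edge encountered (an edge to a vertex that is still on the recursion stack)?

DFS from 2 (visiting neighbors in alphabetical/numeric order); mark gray on enter, black on exit:
2 gray
  5 gray
    5→2: 2 is gray → back edge
First back edge: 5 → 2.

5->2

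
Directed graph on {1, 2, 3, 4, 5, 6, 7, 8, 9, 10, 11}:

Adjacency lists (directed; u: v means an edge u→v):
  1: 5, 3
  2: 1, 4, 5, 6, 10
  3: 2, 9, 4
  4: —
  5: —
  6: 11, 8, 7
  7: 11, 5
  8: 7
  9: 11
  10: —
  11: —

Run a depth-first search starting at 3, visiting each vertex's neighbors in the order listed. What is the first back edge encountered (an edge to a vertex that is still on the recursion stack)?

1→3

DFS from 3 (visiting each vertex's neighbors in the order listed); mark gray on enter, black on exit:
3 gray
  2 gray
    1 gray
      5 gray
      5 black
      1→3: 3 is gray → back edge
First back edge: 1 → 3.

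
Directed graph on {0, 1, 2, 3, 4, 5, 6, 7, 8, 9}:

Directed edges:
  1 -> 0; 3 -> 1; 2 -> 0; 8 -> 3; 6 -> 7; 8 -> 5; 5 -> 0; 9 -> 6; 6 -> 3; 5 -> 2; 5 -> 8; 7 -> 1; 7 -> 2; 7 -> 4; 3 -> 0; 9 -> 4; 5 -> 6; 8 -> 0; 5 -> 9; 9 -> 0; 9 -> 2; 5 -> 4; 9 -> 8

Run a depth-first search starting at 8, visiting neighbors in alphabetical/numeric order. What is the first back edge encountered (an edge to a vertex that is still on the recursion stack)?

DFS from 8 (visiting neighbors in alphabetical/numeric order); mark gray on enter, black on exit:
8 gray
  0 gray
  0 black
  3 gray
    3→0: 0 black — skip
    1 gray
      1→0: 0 black — skip
    1 black
  3 black
  5 gray
    5→0: 0 black — skip
    2 gray
      2→0: 0 black — skip
    2 black
    4 gray
    4 black
    6 gray
      6→3: 3 black — skip
      7 gray
        7→1: 1 black — skip
        7→2: 2 black — skip
        7→4: 4 black — skip
      7 black
    6 black
    5→8: 8 is gray → back edge
First back edge: 5 → 8.

5→8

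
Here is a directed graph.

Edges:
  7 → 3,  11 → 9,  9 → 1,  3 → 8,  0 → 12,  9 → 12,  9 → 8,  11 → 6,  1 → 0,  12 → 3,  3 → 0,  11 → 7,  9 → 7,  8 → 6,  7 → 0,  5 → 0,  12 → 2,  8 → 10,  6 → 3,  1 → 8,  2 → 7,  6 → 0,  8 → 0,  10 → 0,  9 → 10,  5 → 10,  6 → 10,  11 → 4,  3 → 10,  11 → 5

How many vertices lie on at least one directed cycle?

8

A vertex is on a directed cycle iff it belongs to a strongly connected component of size ≥ 2 (or has a self-loop).
The vertices on cycles are {0, 2, 3, 6, 7, 8, 10, 12} — 8 in total.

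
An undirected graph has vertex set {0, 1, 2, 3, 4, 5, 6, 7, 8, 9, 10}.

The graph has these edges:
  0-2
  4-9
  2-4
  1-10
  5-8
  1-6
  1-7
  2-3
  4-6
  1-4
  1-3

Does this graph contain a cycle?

Yes

DFS, tracking each vertex's parent; an edge to a visited non-parent vertex closes a cycle.
Start from 7:
visit 7 (parent –)
  visit 1 (parent 7)
    visit 10 (parent 1)
      10–1: parent, skip
    visit 6 (parent 1)
      visit 4 (parent 6)
        4–6: parent, skip
        visit 9 (parent 4)
          9–4: parent, skip
        4–1: 1 visited and ≠ parent → cycle
Cycle: 1 – 6 – 4 – 1.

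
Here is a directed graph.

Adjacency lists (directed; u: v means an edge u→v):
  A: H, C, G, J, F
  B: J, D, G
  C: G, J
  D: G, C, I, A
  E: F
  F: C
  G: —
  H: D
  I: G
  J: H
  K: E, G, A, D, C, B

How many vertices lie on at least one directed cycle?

A vertex is on a directed cycle iff it belongs to a strongly connected component of size ≥ 2 (or has a self-loop).
The vertices on cycles are {A, C, D, F, H, J} — 6 in total.

6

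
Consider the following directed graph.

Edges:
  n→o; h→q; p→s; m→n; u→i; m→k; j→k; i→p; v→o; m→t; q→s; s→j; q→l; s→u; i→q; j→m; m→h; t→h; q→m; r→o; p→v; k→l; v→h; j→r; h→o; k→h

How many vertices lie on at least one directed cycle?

11

A vertex is on a directed cycle iff it belongs to a strongly connected component of size ≥ 2 (or has a self-loop).
The vertices on cycles are {h, i, j, k, m, p, q, s, t, u, v} — 11 in total.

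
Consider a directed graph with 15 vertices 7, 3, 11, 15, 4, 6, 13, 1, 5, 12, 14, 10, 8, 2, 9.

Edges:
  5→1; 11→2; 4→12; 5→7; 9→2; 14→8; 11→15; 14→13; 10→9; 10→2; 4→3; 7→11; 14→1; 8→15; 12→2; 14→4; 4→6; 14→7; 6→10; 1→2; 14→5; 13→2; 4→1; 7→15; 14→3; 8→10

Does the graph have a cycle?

No

DFS with white/gray/black marking, starting from 3:
3 gray
3 black
7 gray
  11 gray
    15 gray
    15 black
    2 gray
    2 black
  11 black
  7→15: 15 black — skip
7 black
4 gray
  1 gray
    1→2: 2 black — skip
  1 black
  6 gray
    10 gray
      9 gray
        9→2: 2 black — skip
      9 black
      10→2: 2 black — skip
    10 black
  6 black
  4→3: 3 black — skip
  12 gray
    12→2: 2 black — skip
  12 black
4 black
13 gray
  13→2: 2 black — skip
13 black
5 gray
  5→7: 7 black — skip
  5→1: 1 black — skip
5 black
14 gray
  14→13: 13 black — skip
  14→1: 1 black — skip
  14→4: 4 black — skip
  14→3: 3 black — skip
  8 gray
    8→15: 15 black — skip
    8→10: 10 black — skip
  8 black
  14→7: 7 black — skip
  14→5: 5 black — skip
14 black
Every edge goes to a white or black vertex — no back edge, so the graph is acyclic.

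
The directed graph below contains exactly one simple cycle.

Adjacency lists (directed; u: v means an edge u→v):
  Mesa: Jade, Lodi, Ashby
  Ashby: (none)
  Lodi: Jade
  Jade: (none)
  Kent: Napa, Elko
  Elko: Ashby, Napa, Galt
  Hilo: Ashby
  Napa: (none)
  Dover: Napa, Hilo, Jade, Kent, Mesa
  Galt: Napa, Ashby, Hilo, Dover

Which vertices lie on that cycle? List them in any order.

DFS with gray/black marking from Dover:
Dover gray
  Napa gray
  Napa black
  Hilo gray
    Ashby gray
    Ashby black
  Hilo black
  Jade gray
  Jade black
  Kent gray
    Kent→Napa: Napa black — skip
    Elko gray
      Elko→Ashby: Ashby black — skip
      Elko→Napa: Napa black — skip
      Galt gray
        Galt→Napa: Napa black — skip
        Galt→Ashby: Ashby black — skip
        Galt→Hilo: Hilo black — skip
        Galt→Dover: Dover is gray → back edge
Back edge closes the cycle Dover → Kent → Elko → Galt → Dover; its vertices are {Elko, Galt, Kent, Dover}.

Elko, Galt, Kent, Dover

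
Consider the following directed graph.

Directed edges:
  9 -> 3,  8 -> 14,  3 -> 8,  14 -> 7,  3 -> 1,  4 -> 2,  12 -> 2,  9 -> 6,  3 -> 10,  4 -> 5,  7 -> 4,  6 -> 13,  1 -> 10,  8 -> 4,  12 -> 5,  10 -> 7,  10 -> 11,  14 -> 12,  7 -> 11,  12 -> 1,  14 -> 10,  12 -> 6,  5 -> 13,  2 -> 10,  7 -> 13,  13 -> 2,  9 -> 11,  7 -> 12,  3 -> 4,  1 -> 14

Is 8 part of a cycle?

8 lies on a cycle iff there is a path from 8 back to itself.
Exploring from 8, it never reaches itself; equivalently, its strongly connected component is a singleton.

No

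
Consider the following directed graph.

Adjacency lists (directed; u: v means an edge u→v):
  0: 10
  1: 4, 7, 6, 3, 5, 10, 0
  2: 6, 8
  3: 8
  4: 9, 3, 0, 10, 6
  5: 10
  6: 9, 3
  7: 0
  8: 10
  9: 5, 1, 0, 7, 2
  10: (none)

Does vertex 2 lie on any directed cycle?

2 is on a cycle iff 2 can reach itself via ≥1 edge.
2 → 6 → 9 → 2 — yes.

Yes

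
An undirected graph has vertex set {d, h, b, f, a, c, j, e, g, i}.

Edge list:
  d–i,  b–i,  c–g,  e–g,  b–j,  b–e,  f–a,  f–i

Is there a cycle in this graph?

DFS, tracking each vertex's parent; an edge to a visited non-parent vertex closes a cycle.
Start from c:
visit c (parent –)
  visit g (parent c)
    visit e (parent g)
      e–g: parent, skip
      visit b (parent e)
        b–e: parent, skip
        visit i (parent b)
          visit f (parent i)
            f–i: parent, skip
            visit a (parent f)
              a–f: parent, skip
          visit d (parent i)
            d–i: parent, skip
          i–b: parent, skip
        visit j (parent b)
          j–b: parent, skip
    g–c: parent, skip
visit h (parent –)
No non-parent visited neighbor found — the graph is a forest.

No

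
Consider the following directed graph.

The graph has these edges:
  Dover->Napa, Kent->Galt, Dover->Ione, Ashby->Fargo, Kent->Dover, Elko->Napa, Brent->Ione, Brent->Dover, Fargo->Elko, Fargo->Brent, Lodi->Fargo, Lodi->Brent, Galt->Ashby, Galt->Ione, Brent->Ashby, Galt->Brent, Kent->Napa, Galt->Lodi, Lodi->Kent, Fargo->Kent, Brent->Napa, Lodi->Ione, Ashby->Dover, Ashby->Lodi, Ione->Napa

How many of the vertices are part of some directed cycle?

6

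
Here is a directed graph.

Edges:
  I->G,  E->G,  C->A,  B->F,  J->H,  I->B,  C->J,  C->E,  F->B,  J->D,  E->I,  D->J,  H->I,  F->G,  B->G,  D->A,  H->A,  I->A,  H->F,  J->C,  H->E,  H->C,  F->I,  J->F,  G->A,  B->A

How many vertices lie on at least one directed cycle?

A vertex is on a directed cycle iff it belongs to a strongly connected component of size ≥ 2 (or has a self-loop).
The vertices on cycles are {B, C, D, F, H, I, J} — 7 in total.

7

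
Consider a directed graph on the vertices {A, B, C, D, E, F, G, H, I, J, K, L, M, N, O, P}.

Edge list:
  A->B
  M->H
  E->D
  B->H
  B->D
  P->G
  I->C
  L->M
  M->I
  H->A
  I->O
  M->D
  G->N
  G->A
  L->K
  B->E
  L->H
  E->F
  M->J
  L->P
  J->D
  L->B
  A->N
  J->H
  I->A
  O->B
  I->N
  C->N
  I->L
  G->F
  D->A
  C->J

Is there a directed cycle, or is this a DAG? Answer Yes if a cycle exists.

DFS with white/gray/black marking, starting from K:
K gray
K black
A gray
  B gray
    E gray
      D gray
        D→A: A is gray → back edge
Back edge found, so a cycle exists: A → B → E → D → A.

Yes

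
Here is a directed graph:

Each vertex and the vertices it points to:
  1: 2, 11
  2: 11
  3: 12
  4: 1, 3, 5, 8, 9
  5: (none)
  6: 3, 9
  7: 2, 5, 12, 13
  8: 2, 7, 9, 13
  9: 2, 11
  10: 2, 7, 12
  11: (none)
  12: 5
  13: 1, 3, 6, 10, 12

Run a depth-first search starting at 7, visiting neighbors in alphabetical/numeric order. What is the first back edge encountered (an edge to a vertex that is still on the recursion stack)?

10→7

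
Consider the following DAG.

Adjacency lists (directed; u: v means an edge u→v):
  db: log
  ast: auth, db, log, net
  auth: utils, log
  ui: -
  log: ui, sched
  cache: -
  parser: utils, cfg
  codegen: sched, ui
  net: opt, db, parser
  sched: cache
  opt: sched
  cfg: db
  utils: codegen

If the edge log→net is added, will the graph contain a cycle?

Yes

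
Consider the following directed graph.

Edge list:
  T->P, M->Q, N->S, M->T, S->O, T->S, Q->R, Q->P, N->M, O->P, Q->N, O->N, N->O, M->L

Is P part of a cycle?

No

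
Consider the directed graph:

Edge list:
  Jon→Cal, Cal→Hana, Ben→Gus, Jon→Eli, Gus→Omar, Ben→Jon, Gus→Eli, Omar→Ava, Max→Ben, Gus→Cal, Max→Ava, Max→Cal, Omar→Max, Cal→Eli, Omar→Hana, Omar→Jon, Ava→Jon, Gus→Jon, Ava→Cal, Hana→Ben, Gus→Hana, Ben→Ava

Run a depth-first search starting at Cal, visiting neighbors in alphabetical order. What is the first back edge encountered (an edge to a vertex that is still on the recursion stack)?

Ava→Cal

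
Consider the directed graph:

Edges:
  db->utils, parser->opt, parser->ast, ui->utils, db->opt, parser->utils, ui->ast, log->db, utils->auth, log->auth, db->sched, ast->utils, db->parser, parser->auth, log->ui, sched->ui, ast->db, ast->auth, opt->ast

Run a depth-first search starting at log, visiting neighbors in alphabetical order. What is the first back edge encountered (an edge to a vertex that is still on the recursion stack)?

DFS from log (visiting neighbors in alphabetical order); mark gray on enter, black on exit:
log gray
  auth gray
  auth black
  db gray
    opt gray
      ast gray
        ast→auth: auth black — skip
        ast→db: db is gray → back edge
First back edge: ast → db.

ast->db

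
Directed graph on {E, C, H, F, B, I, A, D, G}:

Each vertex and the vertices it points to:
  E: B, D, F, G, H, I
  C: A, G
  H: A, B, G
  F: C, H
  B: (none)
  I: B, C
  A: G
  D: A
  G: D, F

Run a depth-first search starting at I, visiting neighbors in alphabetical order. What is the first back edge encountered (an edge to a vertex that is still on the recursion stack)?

DFS from I (visiting neighbors in alphabetical order); mark gray on enter, black on exit:
I gray
  B gray
  B black
  C gray
    A gray
      G gray
        D gray
          D→A: A is gray → back edge
First back edge: D → A.

D->A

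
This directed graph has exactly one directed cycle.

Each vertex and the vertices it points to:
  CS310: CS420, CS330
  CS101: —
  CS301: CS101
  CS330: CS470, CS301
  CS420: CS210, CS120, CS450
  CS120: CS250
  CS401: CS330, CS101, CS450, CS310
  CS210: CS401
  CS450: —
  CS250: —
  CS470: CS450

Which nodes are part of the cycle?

DFS with gray/black marking from CS401:
CS401 gray
  CS330 gray
    CS470 gray
      CS450 gray
      CS450 black
    CS470 black
    CS301 gray
      CS101 gray
      CS101 black
    CS301 black
  CS330 black
  CS401→CS101: CS101 black — skip
  CS401→CS450: CS450 black — skip
  CS310 gray
    CS420 gray
      CS210 gray
        CS210→CS401: CS401 is gray → back edge
Back edge closes the cycle CS401 → CS310 → CS420 → CS210 → CS401; its vertices are {CS210, CS310, CS401, CS420}.

CS210, CS310, CS401, CS420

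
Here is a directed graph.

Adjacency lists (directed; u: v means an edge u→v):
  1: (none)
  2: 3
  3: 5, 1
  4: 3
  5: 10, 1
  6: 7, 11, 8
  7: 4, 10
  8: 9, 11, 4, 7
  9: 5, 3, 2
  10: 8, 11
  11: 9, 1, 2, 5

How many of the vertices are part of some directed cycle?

9

A vertex is on a directed cycle iff it belongs to a strongly connected component of size ≥ 2 (or has a self-loop).
The vertices on cycles are {2, 3, 4, 5, 7, 8, 9, 10, 11} — 9 in total.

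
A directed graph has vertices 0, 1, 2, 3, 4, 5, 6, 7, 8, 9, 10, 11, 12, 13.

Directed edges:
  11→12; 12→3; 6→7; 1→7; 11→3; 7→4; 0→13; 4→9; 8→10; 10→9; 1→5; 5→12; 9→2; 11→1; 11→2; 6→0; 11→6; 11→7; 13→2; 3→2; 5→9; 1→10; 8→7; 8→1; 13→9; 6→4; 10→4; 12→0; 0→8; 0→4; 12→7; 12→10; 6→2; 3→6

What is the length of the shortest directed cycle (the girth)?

5

For each vertex v, BFS finds the shortest path from v back to v.
The shortest such closed walk is 1 → 5 → 12 → 0 → 8 → 1, length 5.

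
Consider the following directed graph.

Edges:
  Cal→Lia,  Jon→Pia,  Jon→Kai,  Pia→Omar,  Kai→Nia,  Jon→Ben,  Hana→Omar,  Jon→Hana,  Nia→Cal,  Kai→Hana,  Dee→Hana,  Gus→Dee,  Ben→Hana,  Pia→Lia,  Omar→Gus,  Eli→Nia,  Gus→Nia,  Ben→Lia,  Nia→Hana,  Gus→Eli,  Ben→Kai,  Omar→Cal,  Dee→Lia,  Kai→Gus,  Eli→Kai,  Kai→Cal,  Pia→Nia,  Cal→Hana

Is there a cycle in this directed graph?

Yes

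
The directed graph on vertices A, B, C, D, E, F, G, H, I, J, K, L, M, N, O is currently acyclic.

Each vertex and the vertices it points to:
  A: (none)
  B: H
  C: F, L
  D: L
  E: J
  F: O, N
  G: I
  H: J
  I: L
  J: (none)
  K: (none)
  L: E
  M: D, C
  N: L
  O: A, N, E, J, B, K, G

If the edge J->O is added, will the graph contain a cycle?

Adding J→O creates a cycle iff O can already reach J.
Path from O: O → J.
So O → … → J → O is a cycle.

Yes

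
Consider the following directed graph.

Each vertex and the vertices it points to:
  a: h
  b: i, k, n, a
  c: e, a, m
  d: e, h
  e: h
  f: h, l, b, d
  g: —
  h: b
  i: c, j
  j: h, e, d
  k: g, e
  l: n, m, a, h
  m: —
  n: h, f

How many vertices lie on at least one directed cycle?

A vertex is on a directed cycle iff it belongs to a strongly connected component of size ≥ 2 (or has a self-loop).
The vertices on cycles are {a, b, c, d, e, f, h, i, j, k, l, n} — 12 in total.

12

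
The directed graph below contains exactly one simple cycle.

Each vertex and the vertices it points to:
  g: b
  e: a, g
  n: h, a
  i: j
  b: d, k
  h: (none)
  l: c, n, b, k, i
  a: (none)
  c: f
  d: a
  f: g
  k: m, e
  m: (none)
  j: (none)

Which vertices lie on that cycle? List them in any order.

b, e, g, k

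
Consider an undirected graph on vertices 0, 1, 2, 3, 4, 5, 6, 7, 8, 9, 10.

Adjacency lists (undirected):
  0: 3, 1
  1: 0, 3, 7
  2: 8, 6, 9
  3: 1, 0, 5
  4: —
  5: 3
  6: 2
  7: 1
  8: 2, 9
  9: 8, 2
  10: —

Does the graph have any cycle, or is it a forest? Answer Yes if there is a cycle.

Yes

DFS, tracking each vertex's parent; an edge to a visited non-parent vertex closes a cycle.
Start from 6:
visit 6 (parent –)
  visit 2 (parent 6)
    visit 8 (parent 2)
      8–2: parent, skip
      visit 9 (parent 8)
        9–8: parent, skip
        9–2: 2 visited and ≠ parent → cycle
Cycle: 2 – 8 – 9 – 2.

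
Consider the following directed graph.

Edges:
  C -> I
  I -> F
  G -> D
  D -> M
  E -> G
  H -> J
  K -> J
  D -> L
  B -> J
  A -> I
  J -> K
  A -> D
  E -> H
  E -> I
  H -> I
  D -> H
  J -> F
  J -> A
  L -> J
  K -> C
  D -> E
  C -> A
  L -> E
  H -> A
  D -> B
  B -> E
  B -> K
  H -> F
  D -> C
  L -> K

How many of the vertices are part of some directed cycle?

A vertex is on a directed cycle iff it belongs to a strongly connected component of size ≥ 2 (or has a self-loop).
The vertices on cycles are {A, B, C, D, E, G, H, J, K, L} — 10 in total.

10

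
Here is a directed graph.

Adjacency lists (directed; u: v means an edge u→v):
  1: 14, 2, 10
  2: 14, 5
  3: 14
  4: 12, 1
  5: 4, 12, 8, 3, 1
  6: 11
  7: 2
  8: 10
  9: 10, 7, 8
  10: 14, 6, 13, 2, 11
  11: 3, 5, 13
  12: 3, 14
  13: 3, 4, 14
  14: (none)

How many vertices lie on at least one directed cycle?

9

A vertex is on a directed cycle iff it belongs to a strongly connected component of size ≥ 2 (or has a self-loop).
The vertices on cycles are {1, 2, 4, 5, 6, 8, 10, 11, 13} — 9 in total.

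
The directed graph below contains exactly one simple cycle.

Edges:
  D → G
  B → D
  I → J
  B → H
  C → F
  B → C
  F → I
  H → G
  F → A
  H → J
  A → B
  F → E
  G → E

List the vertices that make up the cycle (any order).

A, B, C, F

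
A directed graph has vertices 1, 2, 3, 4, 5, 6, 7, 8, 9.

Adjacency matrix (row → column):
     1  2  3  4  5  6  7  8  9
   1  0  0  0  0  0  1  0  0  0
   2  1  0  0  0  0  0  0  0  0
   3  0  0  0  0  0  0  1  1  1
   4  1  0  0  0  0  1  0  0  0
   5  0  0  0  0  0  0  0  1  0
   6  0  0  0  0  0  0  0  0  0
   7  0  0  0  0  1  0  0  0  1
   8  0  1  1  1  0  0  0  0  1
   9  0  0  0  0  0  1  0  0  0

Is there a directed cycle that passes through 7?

Yes

7 is on a cycle iff 7 can reach itself via ≥1 edge.
7 → 5 → 8 → 3 → 7 — yes.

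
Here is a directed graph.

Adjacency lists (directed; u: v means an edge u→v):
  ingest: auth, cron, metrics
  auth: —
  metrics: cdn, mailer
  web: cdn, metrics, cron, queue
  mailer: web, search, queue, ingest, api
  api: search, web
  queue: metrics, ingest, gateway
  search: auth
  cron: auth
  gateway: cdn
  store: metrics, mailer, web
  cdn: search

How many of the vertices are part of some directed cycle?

6

A vertex is on a directed cycle iff it belongs to a strongly connected component of size ≥ 2 (or has a self-loop).
The vertices on cycles are {api, web, queue, ingest, mailer, metrics} — 6 in total.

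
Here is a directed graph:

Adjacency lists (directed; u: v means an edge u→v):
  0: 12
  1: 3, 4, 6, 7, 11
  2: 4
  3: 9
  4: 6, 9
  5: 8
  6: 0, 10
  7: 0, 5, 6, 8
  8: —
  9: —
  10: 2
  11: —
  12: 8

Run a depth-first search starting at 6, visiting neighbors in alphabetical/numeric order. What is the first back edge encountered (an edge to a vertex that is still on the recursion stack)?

4→6

DFS from 6 (visiting neighbors in alphabetical/numeric order); mark gray on enter, black on exit:
6 gray
  0 gray
    12 gray
      8 gray
      8 black
    12 black
  0 black
  10 gray
    2 gray
      4 gray
        4→6: 6 is gray → back edge
First back edge: 4 → 6.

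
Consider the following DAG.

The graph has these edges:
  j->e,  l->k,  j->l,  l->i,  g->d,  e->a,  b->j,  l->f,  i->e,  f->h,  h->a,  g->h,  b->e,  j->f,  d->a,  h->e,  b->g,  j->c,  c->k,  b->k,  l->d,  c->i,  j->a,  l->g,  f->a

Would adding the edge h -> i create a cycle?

No

Adding h→i creates a cycle iff i can already reach h.
Explore from i: no path reaches h. The graph stays acyclic.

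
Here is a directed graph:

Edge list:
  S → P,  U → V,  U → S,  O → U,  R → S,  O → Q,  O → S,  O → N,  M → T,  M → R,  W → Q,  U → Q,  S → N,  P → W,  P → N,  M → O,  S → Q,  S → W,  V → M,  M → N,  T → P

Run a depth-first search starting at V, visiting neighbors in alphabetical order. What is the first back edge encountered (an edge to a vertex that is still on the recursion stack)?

U->V

DFS from V (visiting neighbors in alphabetical order); mark gray on enter, black on exit:
V gray
  M gray
    N gray
    N black
    O gray
      O→N: N black — skip
      Q gray
      Q black
      S gray
        S→N: N black — skip
        P gray
          P→N: N black — skip
          W gray
            W→Q: Q black — skip
          W black
        P black
        S→Q: Q black — skip
        S→W: W black — skip
      S black
      U gray
        U→Q: Q black — skip
        U→S: S black — skip
        U→V: V is gray → back edge
First back edge: U → V.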